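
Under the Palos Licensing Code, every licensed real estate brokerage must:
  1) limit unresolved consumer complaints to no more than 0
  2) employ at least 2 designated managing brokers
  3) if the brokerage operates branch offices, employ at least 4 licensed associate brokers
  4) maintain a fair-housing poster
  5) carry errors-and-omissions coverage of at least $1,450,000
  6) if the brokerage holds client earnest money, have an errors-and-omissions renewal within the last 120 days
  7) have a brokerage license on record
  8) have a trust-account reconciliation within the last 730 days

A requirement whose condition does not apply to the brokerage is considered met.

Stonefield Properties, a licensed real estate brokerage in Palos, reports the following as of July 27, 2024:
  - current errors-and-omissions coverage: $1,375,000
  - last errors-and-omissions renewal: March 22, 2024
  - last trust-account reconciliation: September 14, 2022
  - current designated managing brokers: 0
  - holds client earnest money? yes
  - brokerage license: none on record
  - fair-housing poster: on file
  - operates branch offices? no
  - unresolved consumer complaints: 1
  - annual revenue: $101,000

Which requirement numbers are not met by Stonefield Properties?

1. unresolved consumer complaints 1 > 0 → not met
2. designated managing brokers 0 < 2 → not met
3. condition 'operates branch offices' does not hold → requirement n/a → met
4. fair-housing poster present → met
5. errors-and-omissions coverage $1,375,000 < $1,450,000 → not met
6. condition 'holds client earnest money' holds; errors-and-omissions renewal 127 days ago vs limit 120 → not met
7. brokerage license absent → not met
8. trust-account reconciliation 682 days ago vs limit 730 → met
Not met: 1, 2, 5, 6, 7

1, 2, 5, 6, 7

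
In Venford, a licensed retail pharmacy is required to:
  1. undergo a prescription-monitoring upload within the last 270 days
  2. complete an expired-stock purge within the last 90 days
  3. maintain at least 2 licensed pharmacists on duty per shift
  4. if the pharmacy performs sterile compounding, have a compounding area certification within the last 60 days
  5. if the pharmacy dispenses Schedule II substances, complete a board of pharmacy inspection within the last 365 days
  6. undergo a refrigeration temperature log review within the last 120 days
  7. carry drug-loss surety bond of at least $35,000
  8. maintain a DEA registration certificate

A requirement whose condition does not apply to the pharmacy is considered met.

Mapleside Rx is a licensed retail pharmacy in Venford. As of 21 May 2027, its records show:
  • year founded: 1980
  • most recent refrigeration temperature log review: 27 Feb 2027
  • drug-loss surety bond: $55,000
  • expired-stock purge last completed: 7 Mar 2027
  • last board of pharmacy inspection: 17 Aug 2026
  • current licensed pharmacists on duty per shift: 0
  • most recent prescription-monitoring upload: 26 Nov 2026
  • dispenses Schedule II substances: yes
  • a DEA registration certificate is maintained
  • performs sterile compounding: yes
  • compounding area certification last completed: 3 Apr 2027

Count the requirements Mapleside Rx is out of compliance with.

1

1. prescription-monitoring upload 176 days ago vs limit 270 → met
2. expired-stock purge 75 days ago vs limit 90 → met
3. licensed pharmacists on duty per shift 0 < 2 → not met
4. condition 'performs sterile compounding' holds; compounding area certification 48 days ago vs limit 60 → met
5. condition 'dispenses Schedule II substances' holds; board of pharmacy inspection 277 days ago vs limit 365 → met
6. refrigeration temperature log review 83 days ago vs limit 120 → met
7. drug-loss surety bond $55,000 ≥ $35,000 → met
8. DEA registration certificate present → met
Not met: 1 of 8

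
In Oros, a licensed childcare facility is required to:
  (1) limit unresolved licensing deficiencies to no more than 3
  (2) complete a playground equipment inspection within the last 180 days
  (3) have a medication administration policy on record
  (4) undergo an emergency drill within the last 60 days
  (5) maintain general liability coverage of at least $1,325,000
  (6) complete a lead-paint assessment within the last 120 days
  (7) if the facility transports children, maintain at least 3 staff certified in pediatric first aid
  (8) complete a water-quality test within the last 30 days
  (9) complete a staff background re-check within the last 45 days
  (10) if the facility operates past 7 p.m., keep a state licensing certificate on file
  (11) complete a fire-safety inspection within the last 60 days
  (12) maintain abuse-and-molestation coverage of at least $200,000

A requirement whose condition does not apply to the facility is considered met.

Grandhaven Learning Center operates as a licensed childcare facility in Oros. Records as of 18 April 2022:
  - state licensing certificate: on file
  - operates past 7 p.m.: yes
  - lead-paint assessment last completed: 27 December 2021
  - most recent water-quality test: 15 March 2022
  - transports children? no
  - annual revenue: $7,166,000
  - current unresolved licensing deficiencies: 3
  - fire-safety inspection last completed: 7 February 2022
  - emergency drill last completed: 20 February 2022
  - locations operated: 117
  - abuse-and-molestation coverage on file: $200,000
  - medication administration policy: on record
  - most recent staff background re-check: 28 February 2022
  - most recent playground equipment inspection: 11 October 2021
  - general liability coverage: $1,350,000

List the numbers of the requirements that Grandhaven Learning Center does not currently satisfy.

2, 8, 9, 11

1. unresolved licensing deficiencies 3 ≤ 3 → met
2. playground equipment inspection 189 days ago vs limit 180 → not met
3. medication administration policy present → met
4. emergency drill 57 days ago vs limit 60 → met
5. general liability coverage $1,350,000 ≥ $1,325,000 → met
6. lead-paint assessment 112 days ago vs limit 120 → met
7. condition 'transports children' does not hold → requirement n/a → met
8. water-quality test 34 days ago vs limit 30 → not met
9. staff background re-check 49 days ago vs limit 45 → not met
10. condition 'operates past 7 p.m.' holds; state licensing certificate present → met
11. fire-safety inspection 70 days ago vs limit 60 → not met
12. abuse-and-molestation coverage $200,000 ≥ $200,000 → met
Not met: 2, 8, 9, 11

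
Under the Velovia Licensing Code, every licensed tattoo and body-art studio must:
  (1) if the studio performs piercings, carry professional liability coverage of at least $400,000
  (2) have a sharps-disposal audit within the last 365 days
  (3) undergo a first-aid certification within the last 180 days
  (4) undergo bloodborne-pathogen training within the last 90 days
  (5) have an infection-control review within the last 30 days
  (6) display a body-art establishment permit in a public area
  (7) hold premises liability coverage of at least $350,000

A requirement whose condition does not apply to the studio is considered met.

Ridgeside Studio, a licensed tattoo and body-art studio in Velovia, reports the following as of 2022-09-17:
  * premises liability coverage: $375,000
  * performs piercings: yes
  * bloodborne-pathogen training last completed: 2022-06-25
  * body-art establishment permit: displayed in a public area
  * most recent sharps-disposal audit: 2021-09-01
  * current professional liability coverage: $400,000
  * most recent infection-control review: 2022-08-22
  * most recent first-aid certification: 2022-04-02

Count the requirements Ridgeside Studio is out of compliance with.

1. condition 'performs piercings' holds; professional liability coverage $400,000 ≥ $400,000 → met
2. sharps-disposal audit 381 days ago vs limit 365 → not met
3. first-aid certification 168 days ago vs limit 180 → met
4. bloodborne-pathogen training 84 days ago vs limit 90 → met
5. infection-control review 26 days ago vs limit 30 → met
6. body-art establishment permit present → met
7. premises liability coverage $375,000 ≥ $350,000 → met
Not met: 1 of 7

1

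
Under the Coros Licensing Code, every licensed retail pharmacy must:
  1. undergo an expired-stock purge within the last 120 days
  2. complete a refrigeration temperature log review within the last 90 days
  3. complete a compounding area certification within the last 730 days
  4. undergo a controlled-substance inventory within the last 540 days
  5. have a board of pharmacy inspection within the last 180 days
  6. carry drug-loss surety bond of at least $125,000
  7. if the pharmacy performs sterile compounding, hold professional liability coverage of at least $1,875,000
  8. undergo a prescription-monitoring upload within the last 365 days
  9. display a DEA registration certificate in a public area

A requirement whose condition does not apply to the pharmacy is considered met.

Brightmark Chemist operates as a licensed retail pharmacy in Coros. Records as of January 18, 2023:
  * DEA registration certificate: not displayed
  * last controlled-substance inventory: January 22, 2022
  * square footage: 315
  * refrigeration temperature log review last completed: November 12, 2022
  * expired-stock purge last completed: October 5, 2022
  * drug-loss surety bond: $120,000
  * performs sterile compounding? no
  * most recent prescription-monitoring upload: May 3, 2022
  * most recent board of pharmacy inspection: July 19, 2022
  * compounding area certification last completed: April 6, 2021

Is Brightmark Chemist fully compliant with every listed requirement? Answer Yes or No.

No

1. expired-stock purge 105 days ago vs limit 120 → met
2. refrigeration temperature log review 67 days ago vs limit 90 → met
3. compounding area certification 652 days ago vs limit 730 → met
4. controlled-substance inventory 361 days ago vs limit 540 → met
5. board of pharmacy inspection 183 days ago vs limit 180 → not met
6. drug-loss surety bond $120,000 < $125,000 → not met
7. condition 'performs sterile compounding' does not hold → requirement n/a → met
8. prescription-monitoring upload 260 days ago vs limit 365 → met
9. DEA registration certificate absent → not met
Not met: 5, 6, 9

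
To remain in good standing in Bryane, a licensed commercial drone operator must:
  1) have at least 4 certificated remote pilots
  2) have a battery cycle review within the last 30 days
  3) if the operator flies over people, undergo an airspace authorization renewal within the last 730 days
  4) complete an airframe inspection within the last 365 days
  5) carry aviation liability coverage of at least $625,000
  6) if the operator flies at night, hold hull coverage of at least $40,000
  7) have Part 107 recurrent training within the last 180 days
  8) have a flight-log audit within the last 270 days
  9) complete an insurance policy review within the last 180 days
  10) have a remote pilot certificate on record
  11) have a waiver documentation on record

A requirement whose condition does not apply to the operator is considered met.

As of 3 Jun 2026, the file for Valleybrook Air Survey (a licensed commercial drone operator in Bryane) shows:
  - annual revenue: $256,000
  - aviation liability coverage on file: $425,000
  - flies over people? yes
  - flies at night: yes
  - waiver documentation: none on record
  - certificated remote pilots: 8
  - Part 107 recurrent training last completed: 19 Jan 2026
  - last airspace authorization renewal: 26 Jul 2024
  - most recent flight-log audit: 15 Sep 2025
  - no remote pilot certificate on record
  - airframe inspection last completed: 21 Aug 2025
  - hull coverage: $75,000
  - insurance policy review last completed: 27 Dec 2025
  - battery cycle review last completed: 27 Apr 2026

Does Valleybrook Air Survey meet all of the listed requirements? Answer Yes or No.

No

1. certificated remote pilots 8 ≥ 4 → met
2. battery cycle review 37 days ago vs limit 30 → not met
3. condition 'flies over people' holds; airspace authorization renewal 677 days ago vs limit 730 → met
4. airframe inspection 286 days ago vs limit 365 → met
5. aviation liability coverage $425,000 < $625,000 → not met
6. condition 'flies at night' holds; hull coverage $75,000 ≥ $40,000 → met
7. Part 107 recurrent training 135 days ago vs limit 180 → met
8. flight-log audit 261 days ago vs limit 270 → met
9. insurance policy review 158 days ago vs limit 180 → met
10. remote pilot certificate absent → not met
11. waiver documentation absent → not met
Not met: 2, 5, 10, 11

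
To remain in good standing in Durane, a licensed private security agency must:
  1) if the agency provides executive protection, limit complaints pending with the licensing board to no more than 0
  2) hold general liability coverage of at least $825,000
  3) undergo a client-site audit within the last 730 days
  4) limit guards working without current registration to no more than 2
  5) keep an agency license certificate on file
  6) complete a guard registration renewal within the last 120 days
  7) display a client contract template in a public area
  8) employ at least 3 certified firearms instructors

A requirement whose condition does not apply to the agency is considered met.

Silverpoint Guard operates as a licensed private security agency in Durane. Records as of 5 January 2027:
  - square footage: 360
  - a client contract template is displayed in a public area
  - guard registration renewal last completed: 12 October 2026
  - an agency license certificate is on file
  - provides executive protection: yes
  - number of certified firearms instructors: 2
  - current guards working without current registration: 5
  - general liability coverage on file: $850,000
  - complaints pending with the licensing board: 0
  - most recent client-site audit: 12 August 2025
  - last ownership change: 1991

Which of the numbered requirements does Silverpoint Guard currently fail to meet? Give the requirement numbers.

4, 8

1. condition 'provides executive protection' holds; complaints pending with the licensing board 0 ≤ 0 → met
2. general liability coverage $850,000 ≥ $825,000 → met
3. client-site audit 511 days ago vs limit 730 → met
4. guards working without current registration 5 > 2 → not met
5. agency license certificate present → met
6. guard registration renewal 85 days ago vs limit 120 → met
7. client contract template present → met
8. certified firearms instructors 2 < 3 → not met
Not met: 4, 8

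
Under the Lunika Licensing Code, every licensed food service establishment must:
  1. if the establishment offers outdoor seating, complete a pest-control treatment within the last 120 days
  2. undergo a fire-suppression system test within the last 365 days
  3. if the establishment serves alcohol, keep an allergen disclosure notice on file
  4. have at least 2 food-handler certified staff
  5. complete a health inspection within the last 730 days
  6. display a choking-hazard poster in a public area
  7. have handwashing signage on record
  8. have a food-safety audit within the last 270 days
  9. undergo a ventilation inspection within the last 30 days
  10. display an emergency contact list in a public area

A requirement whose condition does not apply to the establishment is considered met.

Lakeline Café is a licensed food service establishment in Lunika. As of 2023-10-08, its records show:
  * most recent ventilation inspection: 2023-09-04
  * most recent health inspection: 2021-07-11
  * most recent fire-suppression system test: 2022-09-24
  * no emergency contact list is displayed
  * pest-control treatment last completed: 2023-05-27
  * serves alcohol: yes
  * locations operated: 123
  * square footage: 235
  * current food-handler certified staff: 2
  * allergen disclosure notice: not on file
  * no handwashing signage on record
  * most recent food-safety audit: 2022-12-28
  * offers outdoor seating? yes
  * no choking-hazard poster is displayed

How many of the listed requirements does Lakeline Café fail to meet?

9

1. condition 'offers outdoor seating' holds; pest-control treatment 134 days ago vs limit 120 → not met
2. fire-suppression system test 379 days ago vs limit 365 → not met
3. condition 'serves alcohol' holds; allergen disclosure notice absent → not met
4. food-handler certified staff 2 ≥ 2 → met
5. health inspection 819 days ago vs limit 730 → not met
6. choking-hazard poster absent → not met
7. handwashing signage absent → not met
8. food-safety audit 284 days ago vs limit 270 → not met
9. ventilation inspection 34 days ago vs limit 30 → not met
10. emergency contact list absent → not met
Not met: 9 of 10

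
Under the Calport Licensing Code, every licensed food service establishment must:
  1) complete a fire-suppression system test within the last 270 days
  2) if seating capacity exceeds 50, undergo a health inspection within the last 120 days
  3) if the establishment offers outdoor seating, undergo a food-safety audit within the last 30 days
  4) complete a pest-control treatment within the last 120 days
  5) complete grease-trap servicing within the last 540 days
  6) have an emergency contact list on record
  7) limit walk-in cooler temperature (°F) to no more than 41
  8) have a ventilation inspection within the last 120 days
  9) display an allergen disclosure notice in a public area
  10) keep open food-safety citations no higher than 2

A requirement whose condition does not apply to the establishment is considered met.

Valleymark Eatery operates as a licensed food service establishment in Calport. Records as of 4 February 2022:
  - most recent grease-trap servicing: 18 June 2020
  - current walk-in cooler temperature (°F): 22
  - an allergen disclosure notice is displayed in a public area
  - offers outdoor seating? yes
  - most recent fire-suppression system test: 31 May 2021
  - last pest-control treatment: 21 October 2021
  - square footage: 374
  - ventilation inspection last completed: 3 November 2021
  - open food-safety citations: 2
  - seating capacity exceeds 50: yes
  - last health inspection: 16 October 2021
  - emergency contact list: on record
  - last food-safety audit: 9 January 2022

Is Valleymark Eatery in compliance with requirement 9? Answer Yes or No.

Yes

9. allergen disclosure notice present → met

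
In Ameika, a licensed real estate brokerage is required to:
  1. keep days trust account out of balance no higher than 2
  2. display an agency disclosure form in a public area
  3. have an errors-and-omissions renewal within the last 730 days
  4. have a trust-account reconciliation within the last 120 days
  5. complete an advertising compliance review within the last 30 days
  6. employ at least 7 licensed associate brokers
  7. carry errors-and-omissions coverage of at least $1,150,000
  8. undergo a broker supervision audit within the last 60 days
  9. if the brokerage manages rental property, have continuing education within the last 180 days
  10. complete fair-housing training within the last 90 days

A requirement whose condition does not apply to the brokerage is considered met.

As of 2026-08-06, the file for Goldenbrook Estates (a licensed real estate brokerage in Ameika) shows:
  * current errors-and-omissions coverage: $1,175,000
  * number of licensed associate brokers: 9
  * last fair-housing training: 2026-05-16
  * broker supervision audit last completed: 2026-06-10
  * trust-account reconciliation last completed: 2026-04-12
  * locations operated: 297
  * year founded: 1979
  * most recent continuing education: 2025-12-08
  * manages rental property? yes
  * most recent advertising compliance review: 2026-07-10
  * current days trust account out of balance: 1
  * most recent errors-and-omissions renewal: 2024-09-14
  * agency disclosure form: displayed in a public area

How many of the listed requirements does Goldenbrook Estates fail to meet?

1

1. days trust account out of balance 1 ≤ 2 → met
2. agency disclosure form present → met
3. errors-and-omissions renewal 691 days ago vs limit 730 → met
4. trust-account reconciliation 116 days ago vs limit 120 → met
5. advertising compliance review 27 days ago vs limit 30 → met
6. licensed associate brokers 9 ≥ 7 → met
7. errors-and-omissions coverage $1,175,000 ≥ $1,150,000 → met
8. broker supervision audit 57 days ago vs limit 60 → met
9. condition 'manages rental property' holds; continuing education 241 days ago vs limit 180 → not met
10. fair-housing training 82 days ago vs limit 90 → met
Not met: 1 of 10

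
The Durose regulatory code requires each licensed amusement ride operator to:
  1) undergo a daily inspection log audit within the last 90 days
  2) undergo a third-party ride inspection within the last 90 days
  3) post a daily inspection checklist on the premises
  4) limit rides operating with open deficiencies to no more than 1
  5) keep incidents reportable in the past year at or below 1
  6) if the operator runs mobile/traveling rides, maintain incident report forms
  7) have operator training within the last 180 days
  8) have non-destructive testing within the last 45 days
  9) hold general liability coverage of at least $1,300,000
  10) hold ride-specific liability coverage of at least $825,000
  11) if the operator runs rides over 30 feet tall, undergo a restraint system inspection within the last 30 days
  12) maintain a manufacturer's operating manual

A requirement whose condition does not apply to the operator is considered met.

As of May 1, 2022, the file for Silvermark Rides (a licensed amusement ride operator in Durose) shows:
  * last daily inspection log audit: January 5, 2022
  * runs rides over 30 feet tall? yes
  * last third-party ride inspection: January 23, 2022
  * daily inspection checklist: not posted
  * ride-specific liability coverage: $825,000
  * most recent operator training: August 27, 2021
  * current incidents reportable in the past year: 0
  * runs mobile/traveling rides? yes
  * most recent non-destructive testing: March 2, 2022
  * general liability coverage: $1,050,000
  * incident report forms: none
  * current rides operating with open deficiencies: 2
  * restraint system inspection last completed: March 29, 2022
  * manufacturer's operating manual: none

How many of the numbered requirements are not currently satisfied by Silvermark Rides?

10

1. daily inspection log audit 116 days ago vs limit 90 → not met
2. third-party ride inspection 98 days ago vs limit 90 → not met
3. daily inspection checklist absent → not met
4. rides operating with open deficiencies 2 > 1 → not met
5. incidents reportable in the past year 0 ≤ 1 → met
6. condition 'runs mobile/traveling rides' holds; incident report forms absent → not met
7. operator training 247 days ago vs limit 180 → not met
8. non-destructive testing 60 days ago vs limit 45 → not met
9. general liability coverage $1,050,000 < $1,300,000 → not met
10. ride-specific liability coverage $825,000 ≥ $825,000 → met
11. condition 'runs rides over 30 feet tall' holds; restraint system inspection 33 days ago vs limit 30 → not met
12. manufacturer's operating manual absent → not met
Not met: 10 of 12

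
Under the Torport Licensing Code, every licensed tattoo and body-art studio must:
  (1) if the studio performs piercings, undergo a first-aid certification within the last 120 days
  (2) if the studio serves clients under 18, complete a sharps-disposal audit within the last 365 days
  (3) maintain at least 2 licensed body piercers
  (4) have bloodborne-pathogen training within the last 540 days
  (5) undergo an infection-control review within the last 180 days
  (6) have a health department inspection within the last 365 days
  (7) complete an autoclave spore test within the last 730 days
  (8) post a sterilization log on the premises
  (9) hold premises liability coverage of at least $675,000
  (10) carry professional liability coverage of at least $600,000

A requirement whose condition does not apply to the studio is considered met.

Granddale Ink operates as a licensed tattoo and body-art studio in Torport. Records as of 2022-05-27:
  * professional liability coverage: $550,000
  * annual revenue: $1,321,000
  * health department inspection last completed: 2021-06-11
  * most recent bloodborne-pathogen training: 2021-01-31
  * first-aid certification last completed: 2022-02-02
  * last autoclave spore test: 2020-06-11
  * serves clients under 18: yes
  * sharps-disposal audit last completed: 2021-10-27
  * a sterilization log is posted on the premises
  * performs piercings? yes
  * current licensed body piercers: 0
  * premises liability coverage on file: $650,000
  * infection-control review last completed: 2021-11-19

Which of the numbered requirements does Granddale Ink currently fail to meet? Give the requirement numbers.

3, 5, 9, 10

1. condition 'performs piercings' holds; first-aid certification 114 days ago vs limit 120 → met
2. condition 'serves clients under 18' holds; sharps-disposal audit 212 days ago vs limit 365 → met
3. licensed body piercers 0 < 2 → not met
4. bloodborne-pathogen training 481 days ago vs limit 540 → met
5. infection-control review 189 days ago vs limit 180 → not met
6. health department inspection 350 days ago vs limit 365 → met
7. autoclave spore test 715 days ago vs limit 730 → met
8. sterilization log present → met
9. premises liability coverage $650,000 < $675,000 → not met
10. professional liability coverage $550,000 < $600,000 → not met
Not met: 3, 5, 9, 10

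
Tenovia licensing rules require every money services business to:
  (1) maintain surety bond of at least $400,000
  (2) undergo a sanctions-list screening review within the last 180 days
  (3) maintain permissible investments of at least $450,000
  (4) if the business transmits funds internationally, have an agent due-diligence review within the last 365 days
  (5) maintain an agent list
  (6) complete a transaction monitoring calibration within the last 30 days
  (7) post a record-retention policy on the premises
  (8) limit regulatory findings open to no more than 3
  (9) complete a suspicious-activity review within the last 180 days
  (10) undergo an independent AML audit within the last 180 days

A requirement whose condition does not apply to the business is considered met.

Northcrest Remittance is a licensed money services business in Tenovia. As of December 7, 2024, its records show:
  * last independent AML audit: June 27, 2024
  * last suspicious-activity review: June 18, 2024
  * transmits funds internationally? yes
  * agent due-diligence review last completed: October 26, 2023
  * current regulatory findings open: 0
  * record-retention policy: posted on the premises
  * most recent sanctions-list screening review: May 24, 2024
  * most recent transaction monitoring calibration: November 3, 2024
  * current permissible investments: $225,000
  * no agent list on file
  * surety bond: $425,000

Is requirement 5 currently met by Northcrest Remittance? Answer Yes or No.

No

5. agent list absent → not met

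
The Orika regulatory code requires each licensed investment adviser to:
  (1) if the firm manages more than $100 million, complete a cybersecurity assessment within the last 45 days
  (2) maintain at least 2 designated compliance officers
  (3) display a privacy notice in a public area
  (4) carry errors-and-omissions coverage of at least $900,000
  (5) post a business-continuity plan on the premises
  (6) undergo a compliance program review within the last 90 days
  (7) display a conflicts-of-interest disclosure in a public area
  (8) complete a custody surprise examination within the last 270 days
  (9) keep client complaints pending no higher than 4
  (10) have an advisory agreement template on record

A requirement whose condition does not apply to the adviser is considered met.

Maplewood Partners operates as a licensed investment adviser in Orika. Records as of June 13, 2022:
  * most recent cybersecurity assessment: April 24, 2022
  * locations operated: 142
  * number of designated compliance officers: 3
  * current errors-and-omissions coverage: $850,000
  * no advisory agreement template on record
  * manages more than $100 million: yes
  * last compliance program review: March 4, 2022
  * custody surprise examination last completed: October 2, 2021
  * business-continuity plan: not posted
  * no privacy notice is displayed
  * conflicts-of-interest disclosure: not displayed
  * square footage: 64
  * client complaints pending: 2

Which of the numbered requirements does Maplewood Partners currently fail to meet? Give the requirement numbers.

1. condition 'manages more than $100 million' holds; cybersecurity assessment 50 days ago vs limit 45 → not met
2. designated compliance officers 3 ≥ 2 → met
3. privacy notice absent → not met
4. errors-and-omissions coverage $850,000 < $900,000 → not met
5. business-continuity plan absent → not met
6. compliance program review 101 days ago vs limit 90 → not met
7. conflicts-of-interest disclosure absent → not met
8. custody surprise examination 254 days ago vs limit 270 → met
9. client complaints pending 2 ≤ 4 → met
10. advisory agreement template absent → not met
Not met: 1, 3, 4, 5, 6, 7, 10

1, 3, 4, 5, 6, 7, 10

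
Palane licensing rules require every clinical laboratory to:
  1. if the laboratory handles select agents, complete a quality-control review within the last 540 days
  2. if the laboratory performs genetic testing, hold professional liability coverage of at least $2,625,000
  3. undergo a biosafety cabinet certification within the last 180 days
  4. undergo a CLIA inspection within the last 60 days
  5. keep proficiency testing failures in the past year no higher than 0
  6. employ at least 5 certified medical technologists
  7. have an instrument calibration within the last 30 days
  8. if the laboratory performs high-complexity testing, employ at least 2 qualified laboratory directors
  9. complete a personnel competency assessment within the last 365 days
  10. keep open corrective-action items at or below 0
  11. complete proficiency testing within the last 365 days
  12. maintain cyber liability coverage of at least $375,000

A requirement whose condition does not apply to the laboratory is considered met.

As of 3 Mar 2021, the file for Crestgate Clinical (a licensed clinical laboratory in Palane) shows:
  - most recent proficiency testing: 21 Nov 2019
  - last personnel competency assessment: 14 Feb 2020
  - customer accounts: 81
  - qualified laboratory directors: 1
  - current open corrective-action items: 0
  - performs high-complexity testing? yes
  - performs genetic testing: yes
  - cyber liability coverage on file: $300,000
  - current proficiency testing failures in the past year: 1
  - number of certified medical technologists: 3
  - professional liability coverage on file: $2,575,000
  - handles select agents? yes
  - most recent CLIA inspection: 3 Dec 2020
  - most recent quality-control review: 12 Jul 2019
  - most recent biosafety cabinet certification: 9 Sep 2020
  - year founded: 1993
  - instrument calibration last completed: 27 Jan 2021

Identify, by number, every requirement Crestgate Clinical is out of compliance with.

1, 2, 4, 5, 6, 7, 8, 9, 11, 12

1. condition 'handles select agents' holds; quality-control review 600 days ago vs limit 540 → not met
2. condition 'performs genetic testing' holds; professional liability coverage $2,575,000 < $2,625,000 → not met
3. biosafety cabinet certification 175 days ago vs limit 180 → met
4. CLIA inspection 90 days ago vs limit 60 → not met
5. proficiency testing failures in the past year 1 > 0 → not met
6. certified medical technologists 3 < 5 → not met
7. instrument calibration 35 days ago vs limit 30 → not met
8. condition 'performs high-complexity testing' holds; qualified laboratory directors 1 < 2 → not met
9. personnel competency assessment 383 days ago vs limit 365 → not met
10. open corrective-action items 0 ≤ 0 → met
11. proficiency testing 468 days ago vs limit 365 → not met
12. cyber liability coverage $300,000 < $375,000 → not met
Not met: 1, 2, 4, 5, 6, 7, 8, 9, 11, 12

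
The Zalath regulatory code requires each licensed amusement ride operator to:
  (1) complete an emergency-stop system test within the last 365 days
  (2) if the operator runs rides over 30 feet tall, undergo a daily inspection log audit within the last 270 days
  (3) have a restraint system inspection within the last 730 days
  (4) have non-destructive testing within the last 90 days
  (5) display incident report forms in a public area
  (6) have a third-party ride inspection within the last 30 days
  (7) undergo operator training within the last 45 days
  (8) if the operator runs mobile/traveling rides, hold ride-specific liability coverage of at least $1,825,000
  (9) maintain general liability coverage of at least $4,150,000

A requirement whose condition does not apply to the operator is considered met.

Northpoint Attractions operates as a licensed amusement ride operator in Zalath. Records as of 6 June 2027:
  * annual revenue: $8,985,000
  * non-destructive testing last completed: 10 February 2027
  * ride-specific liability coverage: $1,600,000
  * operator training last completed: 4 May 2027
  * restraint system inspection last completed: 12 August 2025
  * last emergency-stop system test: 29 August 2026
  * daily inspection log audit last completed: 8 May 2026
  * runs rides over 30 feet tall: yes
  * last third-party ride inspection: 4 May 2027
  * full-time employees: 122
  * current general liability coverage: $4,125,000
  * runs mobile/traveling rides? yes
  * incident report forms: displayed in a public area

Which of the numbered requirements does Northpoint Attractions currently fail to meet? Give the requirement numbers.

2, 4, 6, 8, 9

1. emergency-stop system test 281 days ago vs limit 365 → met
2. condition 'runs rides over 30 feet tall' holds; daily inspection log audit 394 days ago vs limit 270 → not met
3. restraint system inspection 663 days ago vs limit 730 → met
4. non-destructive testing 116 days ago vs limit 90 → not met
5. incident report forms present → met
6. third-party ride inspection 33 days ago vs limit 30 → not met
7. operator training 33 days ago vs limit 45 → met
8. condition 'runs mobile/traveling rides' holds; ride-specific liability coverage $1,600,000 < $1,825,000 → not met
9. general liability coverage $4,125,000 < $4,150,000 → not met
Not met: 2, 4, 6, 8, 9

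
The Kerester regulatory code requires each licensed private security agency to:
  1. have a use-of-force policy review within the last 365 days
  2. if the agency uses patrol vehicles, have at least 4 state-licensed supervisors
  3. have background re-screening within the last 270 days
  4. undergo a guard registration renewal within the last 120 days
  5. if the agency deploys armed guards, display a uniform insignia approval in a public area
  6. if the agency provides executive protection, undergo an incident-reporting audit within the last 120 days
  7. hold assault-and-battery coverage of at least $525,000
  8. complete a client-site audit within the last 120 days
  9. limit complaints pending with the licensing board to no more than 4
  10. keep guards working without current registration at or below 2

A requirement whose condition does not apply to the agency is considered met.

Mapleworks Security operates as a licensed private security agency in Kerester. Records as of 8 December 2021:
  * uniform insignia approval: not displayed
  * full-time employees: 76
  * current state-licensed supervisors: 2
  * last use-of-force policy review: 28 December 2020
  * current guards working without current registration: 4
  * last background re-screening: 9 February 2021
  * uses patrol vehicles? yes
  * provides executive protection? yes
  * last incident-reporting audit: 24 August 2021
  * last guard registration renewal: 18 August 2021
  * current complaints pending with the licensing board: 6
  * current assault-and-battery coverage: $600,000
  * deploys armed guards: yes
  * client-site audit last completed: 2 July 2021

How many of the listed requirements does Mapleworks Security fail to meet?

1. use-of-force policy review 345 days ago vs limit 365 → met
2. condition 'uses patrol vehicles' holds; state-licensed supervisors 2 < 4 → not met
3. background re-screening 302 days ago vs limit 270 → not met
4. guard registration renewal 112 days ago vs limit 120 → met
5. condition 'deploys armed guards' holds; uniform insignia approval absent → not met
6. condition 'provides executive protection' holds; incident-reporting audit 106 days ago vs limit 120 → met
7. assault-and-battery coverage $600,000 ≥ $525,000 → met
8. client-site audit 159 days ago vs limit 120 → not met
9. complaints pending with the licensing board 6 > 4 → not met
10. guards working without current registration 4 > 2 → not met
Not met: 6 of 10

6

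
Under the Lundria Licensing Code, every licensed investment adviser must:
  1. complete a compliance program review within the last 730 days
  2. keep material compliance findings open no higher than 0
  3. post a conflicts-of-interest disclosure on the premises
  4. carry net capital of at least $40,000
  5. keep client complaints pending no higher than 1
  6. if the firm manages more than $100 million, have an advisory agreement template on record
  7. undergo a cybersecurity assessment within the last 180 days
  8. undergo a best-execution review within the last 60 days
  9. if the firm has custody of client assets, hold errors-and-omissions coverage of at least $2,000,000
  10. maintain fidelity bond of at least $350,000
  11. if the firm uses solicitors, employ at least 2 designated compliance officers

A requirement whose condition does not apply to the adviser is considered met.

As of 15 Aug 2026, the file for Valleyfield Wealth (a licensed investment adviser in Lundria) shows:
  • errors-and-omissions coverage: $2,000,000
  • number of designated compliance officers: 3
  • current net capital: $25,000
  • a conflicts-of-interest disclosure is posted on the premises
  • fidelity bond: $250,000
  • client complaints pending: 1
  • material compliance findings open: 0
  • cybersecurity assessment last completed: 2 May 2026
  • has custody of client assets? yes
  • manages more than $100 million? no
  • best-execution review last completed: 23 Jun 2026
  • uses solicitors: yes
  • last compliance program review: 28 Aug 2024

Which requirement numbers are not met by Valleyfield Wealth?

1. compliance program review 717 days ago vs limit 730 → met
2. material compliance findings open 0 ≤ 0 → met
3. conflicts-of-interest disclosure present → met
4. net capital $25,000 < $40,000 → not met
5. client complaints pending 1 ≤ 1 → met
6. condition 'manages more than $100 million' does not hold → requirement n/a → met
7. cybersecurity assessment 105 days ago vs limit 180 → met
8. best-execution review 53 days ago vs limit 60 → met
9. condition 'has custody of client assets' holds; errors-and-omissions coverage $2,000,000 ≥ $2,000,000 → met
10. fidelity bond $250,000 < $350,000 → not met
11. condition 'uses solicitors' holds; designated compliance officers 3 ≥ 2 → met
Not met: 4, 10

4, 10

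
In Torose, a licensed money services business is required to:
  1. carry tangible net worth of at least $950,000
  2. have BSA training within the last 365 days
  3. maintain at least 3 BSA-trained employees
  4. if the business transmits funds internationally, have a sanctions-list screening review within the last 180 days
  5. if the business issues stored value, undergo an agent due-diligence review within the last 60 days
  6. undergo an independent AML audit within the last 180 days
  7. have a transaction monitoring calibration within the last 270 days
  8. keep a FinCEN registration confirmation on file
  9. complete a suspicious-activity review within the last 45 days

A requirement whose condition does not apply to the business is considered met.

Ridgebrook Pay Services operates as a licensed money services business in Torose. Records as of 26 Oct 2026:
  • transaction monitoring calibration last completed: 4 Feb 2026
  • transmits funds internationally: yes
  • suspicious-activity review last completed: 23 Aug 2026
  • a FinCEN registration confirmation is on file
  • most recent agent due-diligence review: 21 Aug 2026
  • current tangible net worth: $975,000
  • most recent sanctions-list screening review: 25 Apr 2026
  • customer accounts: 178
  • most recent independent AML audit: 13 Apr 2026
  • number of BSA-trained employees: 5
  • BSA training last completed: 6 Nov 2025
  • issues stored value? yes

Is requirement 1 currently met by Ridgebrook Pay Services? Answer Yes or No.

Yes

1. tangible net worth $975,000 ≥ $950,000 → met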